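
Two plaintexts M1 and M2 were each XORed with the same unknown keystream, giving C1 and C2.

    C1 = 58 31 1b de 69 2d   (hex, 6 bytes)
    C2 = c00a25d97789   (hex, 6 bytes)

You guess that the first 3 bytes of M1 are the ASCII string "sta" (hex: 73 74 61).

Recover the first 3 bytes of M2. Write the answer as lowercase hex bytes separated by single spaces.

eb 4f 5f

First, C1 ⊕ C2 = (M1 ⊕ K) ⊕ (M2 ⊕ K) = M1 ⊕ M2, so the key drops out. Then M2 = (M1 ⊕ M2) ⊕ M1 over the first 3 bytes.
byte 0: (58 xor c0) xor 73 = 98 xor 73 = eb
byte 1: (31 xor 0a) xor 74 = 3b xor 74 = 4f
byte 2: (1b xor 25) xor 61 = 3e xor 61 = 5f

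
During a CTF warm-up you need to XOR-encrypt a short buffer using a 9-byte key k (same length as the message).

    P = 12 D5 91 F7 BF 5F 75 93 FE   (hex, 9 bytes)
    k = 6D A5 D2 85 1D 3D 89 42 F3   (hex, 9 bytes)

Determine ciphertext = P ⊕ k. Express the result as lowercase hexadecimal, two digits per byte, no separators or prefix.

XOR is its own inverse, so applying the key byte-wise gives the result directly.
byte 0: 12 ⊕ 6d = 7f
byte 1: d5 ⊕ a5 = 70
byte 2: 91 ⊕ d2 = 43
byte 3: f7 ⊕ 85 = 72
byte 4: bf ⊕ 1d = a2
byte 5: 5f ⊕ 3d = 62
byte 6: 75 ⊕ 89 = fc
byte 7: 93 ⊕ 42 = d1
byte 8: fe ⊕ f3 = 0d

7f704372a262fcd10d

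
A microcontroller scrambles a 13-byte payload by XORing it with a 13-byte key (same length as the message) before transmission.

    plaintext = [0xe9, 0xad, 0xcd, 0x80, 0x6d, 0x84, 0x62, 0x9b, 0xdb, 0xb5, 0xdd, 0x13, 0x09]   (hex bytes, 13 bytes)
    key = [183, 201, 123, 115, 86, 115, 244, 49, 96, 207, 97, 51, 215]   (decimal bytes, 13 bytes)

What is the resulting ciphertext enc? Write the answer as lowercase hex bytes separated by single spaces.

5e 64 b6 f3 3b f7 96 aa bb 7a bc 20 de

XOR is its own inverse, so applying the key byte-wise gives the result directly.
233 XOR 183 =  94
173 XOR 201 = 100
205 XOR 123 = 182
128 XOR 115 = 243
109 XOR  86 =  59
132 XOR 115 = 247
 98 XOR 244 = 150
155 XOR  49 = 170
219 XOR  96 = 187
181 XOR 207 = 122
221 XOR  97 = 188
 19 XOR  51 =  32
  9 XOR 215 = 222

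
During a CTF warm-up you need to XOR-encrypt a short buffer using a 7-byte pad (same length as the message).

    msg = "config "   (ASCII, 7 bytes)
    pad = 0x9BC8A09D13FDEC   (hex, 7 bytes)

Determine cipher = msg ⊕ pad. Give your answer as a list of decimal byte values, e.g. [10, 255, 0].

[248, 167, 206, 251, 122, 154, 204]

XOR is its own inverse, so applying the key byte-wise gives the result directly.
byte 0: 63 xor 9b = f8
byte 1: 6f xor c8 = a7
byte 2: 6e xor a0 = ce
byte 3: 66 xor 9d = fb
byte 4: 69 xor 13 = 7a
byte 5: 67 xor fd = 9a
byte 6: 20 xor ec = cc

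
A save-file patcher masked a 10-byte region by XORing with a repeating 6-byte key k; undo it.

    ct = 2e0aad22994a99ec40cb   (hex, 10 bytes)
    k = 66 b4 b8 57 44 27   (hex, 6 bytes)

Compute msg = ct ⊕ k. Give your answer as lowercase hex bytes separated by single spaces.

48 be 15 75 dd 6d ff 58 f8 9c

The 6-byte key repeats, so the effective keystream is 66 b4 b8 57 44 27 66 b4 b8 57.
byte 0: 2e ⊕ 66 = 48
byte 1: 0a ⊕ b4 = be
byte 2: ad ⊕ b8 = 15
byte 3: 22 ⊕ 57 = 75
byte 4: 99 ⊕ 44 = dd
byte 5: 4a ⊕ 27 = 6d
byte 6: 99 ⊕ 66 = ff
byte 7: ec ⊕ b4 = 58
byte 8: 40 ⊕ b8 = f8
byte 9: cb ⊕ 57 = 9c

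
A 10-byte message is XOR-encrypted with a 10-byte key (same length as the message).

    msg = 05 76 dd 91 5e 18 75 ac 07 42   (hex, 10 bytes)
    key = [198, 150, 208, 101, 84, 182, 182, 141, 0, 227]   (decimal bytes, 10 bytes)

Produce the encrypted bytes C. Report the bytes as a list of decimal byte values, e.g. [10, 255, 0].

[195, 224, 13, 244, 10, 174, 195, 33, 7, 161]

XOR is its own inverse, so applying the key byte-wise gives the result directly.
00000101 XOR 11000110 = 11000011
01110110 XOR 10010110 = 11100000
11011101 XOR 11010000 = 00001101
10010001 XOR 01100101 = 11110100
01011110 XOR 01010100 = 00001010
00011000 XOR 10110110 = 10101110
01110101 XOR 10110110 = 11000011
10101100 XOR 10001101 = 00100001
00000111 XOR 00000000 = 00000111
01000010 XOR 11100011 = 10100001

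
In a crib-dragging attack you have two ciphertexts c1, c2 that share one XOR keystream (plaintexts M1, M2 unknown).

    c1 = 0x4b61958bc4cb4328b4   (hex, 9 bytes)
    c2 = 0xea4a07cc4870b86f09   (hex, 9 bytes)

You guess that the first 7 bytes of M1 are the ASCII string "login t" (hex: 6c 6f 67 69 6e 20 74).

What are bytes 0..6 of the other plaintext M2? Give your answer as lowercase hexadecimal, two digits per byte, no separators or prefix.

First, c1 ⊕ c2 = (M1 ⊕ K) ⊕ (M2 ⊕ K) = M1 ⊕ M2, so the key drops out. Then M2 = (M1 ⊕ M2) ⊕ M1 over the first 7 bytes.
byte 0: (4b xor ea) xor 6c = a1 xor 6c = cd
byte 1: (61 xor 4a) xor 6f = 2b xor 6f = 44
byte 2: (95 xor 07) xor 67 = 92 xor 67 = f5
byte 3: (8b xor cc) xor 69 = 47 xor 69 = 2e
byte 4: (c4 xor 48) xor 6e = 8c xor 6e = e2
byte 5: (cb xor 70) xor 20 = bb xor 20 = 9b
byte 6: (43 xor b8) xor 74 = fb xor 74 = 8f

cd44f52ee29b8f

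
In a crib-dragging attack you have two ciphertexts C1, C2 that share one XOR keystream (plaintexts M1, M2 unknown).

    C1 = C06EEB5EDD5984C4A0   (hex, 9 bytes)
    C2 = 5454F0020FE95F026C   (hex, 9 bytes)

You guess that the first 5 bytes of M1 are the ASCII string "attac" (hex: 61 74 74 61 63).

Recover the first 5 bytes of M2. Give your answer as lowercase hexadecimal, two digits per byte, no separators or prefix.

f54e6f3db1

First, C1 ⊕ C2 = (M1 ⊕ K) ⊕ (M2 ⊕ K) = M1 ⊕ M2, so the key drops out. Then M2 = (M1 ⊕ M2) ⊕ M1 over the first 5 bytes.
byte 0: (c0 ⊕ 54) ⊕ 61 = 94 ⊕ 61 = f5
byte 1: (6e ⊕ 54) ⊕ 74 = 3a ⊕ 74 = 4e
byte 2: (eb ⊕ f0) ⊕ 74 = 1b ⊕ 74 = 6f
byte 3: (5e ⊕ 02) ⊕ 61 = 5c ⊕ 61 = 3d
byte 4: (dd ⊕ 0f) ⊕ 63 = d2 ⊕ 63 = b1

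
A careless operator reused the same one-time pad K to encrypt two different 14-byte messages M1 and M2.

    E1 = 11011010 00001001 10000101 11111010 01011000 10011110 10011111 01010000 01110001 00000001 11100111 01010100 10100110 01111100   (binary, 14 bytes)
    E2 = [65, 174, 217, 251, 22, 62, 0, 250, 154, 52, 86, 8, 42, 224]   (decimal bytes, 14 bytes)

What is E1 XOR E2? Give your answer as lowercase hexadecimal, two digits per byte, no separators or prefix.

E1 ⊕ E2 = (M1 ⊕ K) ⊕ (M2 ⊕ K) = M1 ⊕ M2 — the shared key cancels under XOR.
da ⊕ 41 = 9b
09 ⊕ ae = a7
85 ⊕ d9 = 5c
fa ⊕ fb = 01
58 ⊕ 16 = 4e
9e ⊕ 3e = a0
9f ⊕ 00 = 9f
50 ⊕ fa = aa
71 ⊕ 9a = eb
01 ⊕ 34 = 35
e7 ⊕ 56 = b1
54 ⊕ 08 = 5c
a6 ⊕ 2a = 8c
7c ⊕ e0 = 9c

9ba75c014ea09faaeb35b15c8c9c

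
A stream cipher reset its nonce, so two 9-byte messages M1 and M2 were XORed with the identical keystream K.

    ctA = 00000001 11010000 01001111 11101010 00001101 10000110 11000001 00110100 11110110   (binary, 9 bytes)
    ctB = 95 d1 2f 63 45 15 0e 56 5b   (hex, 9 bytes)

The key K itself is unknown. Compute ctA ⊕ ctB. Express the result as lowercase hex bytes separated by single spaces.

ctA ⊕ ctB = (M1 ⊕ K) ⊕ (M2 ⊕ K) = M1 ⊕ M2 — the shared key cancels under XOR.
01 ⊕ 95 = 94
d0 ⊕ d1 = 01
4f ⊕ 2f = 60
ea ⊕ 63 = 89
0d ⊕ 45 = 48
86 ⊕ 15 = 93
c1 ⊕ 0e = cf
34 ⊕ 56 = 62
f6 ⊕ 5b = ad

94 01 60 89 48 93 cf 62 ad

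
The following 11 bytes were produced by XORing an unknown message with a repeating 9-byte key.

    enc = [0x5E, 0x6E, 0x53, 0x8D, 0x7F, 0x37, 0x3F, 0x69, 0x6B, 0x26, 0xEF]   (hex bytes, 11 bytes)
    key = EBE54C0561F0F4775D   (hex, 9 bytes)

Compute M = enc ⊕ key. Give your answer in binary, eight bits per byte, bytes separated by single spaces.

The 9-byte key repeats, so the effective keystream is eb e5 4c 05 61 f0 f4 77 5d eb e5.
byte 0: 5e XOR eb = b5
byte 1: 6e XOR e5 = 8b
byte 2: 53 XOR 4c = 1f
byte 3: 8d XOR 05 = 88
byte 4: 7f XOR 61 = 1e
byte 5: 37 XOR f0 = c7
byte 6: 3f XOR f4 = cb
byte 7: 69 XOR 77 = 1e
byte 8: 6b XOR 5d = 36
byte 9: 26 XOR eb = cd
byte 10: ef XOR e5 = 0a

10110101 10001011 00011111 10001000 00011110 11000111 11001011 00011110 00110110 11001101 00001010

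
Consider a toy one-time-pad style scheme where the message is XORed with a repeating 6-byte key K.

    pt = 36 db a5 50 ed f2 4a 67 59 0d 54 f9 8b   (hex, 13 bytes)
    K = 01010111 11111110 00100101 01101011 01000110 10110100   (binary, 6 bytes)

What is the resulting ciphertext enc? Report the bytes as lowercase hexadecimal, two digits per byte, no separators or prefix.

6125803bab461d997c66124ddc

The 6-byte key repeats, so the effective keystream is 57 fe 25 6b 46 b4 57 fe 25 6b 46 b4 57.
byte 0: 36 ⊕ 57 = 61
byte 1: db ⊕ fe = 25
byte 2: a5 ⊕ 25 = 80
byte 3: 50 ⊕ 6b = 3b
byte 4: ed ⊕ 46 = ab
byte 5: f2 ⊕ b4 = 46
byte 6: 4a ⊕ 57 = 1d
byte 7: 67 ⊕ fe = 99
byte 8: 59 ⊕ 25 = 7c
byte 9: 0d ⊕ 6b = 66
byte 10: 54 ⊕ 46 = 12
byte 11: f9 ⊕ b4 = 4d
byte 12: 8b ⊕ 57 = dc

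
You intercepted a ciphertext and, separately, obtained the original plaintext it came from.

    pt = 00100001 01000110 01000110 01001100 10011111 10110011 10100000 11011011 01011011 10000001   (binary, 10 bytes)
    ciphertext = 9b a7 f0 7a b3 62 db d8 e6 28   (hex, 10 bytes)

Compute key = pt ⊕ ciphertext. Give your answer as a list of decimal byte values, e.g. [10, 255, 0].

Since ciphertext = pt ⊕ key, XORing both sides with pt gives key = pt ⊕ ciphertext.
byte 0:  33 XOR 155 = 186
byte 1:  70 XOR 167 = 225
byte 2:  70 XOR 240 = 182
byte 3:  76 XOR 122 =  54
byte 4: 159 XOR 179 =  44
byte 5: 179 XOR  98 = 209
byte 6: 160 XOR 219 = 123
byte 7: 219 XOR 216 =   3
byte 8:  91 XOR 230 = 189
byte 9: 129 XOR  40 = 169

[186, 225, 182, 54, 44, 209, 123, 3, 189, 169]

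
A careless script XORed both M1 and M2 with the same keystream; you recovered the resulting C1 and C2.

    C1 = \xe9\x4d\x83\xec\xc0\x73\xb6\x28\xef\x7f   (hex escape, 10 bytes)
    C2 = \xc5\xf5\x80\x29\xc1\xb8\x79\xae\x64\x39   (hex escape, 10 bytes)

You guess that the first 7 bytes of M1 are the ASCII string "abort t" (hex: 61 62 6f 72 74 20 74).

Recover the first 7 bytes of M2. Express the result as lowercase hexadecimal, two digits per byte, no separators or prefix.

First, C1 ⊕ C2 = (M1 ⊕ K) ⊕ (M2 ⊕ K) = M1 ⊕ M2, so the key drops out. Then M2 = (M1 ⊕ M2) ⊕ M1 over the first 7 bytes.
byte 0: (e9 XOR c5) XOR 61 = 2c XOR 61 = 4d
byte 1: (4d XOR f5) XOR 62 = b8 XOR 62 = da
byte 2: (83 XOR 80) XOR 6f = 03 XOR 6f = 6c
byte 3: (ec XOR 29) XOR 72 = c5 XOR 72 = b7
byte 4: (c0 XOR c1) XOR 74 = 01 XOR 74 = 75
byte 5: (73 XOR b8) XOR 20 = cb XOR 20 = eb
byte 6: (b6 XOR 79) XOR 74 = cf XOR 74 = bb

4dda6cb775ebbb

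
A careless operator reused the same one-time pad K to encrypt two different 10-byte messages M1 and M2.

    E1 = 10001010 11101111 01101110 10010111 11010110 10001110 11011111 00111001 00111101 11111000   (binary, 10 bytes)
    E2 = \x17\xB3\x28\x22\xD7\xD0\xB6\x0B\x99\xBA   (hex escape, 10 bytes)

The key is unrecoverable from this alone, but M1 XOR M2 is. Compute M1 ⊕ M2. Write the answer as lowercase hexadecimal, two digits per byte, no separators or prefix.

E1 ⊕ E2 = (M1 ⊕ K) ⊕ (M2 ⊕ K) = M1 ⊕ M2 — the shared key cancels under XOR.
byte 0: 8a xor 17 = 9d
byte 1: ef xor b3 = 5c
byte 2: 6e xor 28 = 46
byte 3: 97 xor 22 = b5
byte 4: d6 xor d7 = 01
byte 5: 8e xor d0 = 5e
byte 6: df xor b6 = 69
byte 7: 39 xor 0b = 32
byte 8: 3d xor 99 = a4
byte 9: f8 xor ba = 42

9d5c46b5015e6932a442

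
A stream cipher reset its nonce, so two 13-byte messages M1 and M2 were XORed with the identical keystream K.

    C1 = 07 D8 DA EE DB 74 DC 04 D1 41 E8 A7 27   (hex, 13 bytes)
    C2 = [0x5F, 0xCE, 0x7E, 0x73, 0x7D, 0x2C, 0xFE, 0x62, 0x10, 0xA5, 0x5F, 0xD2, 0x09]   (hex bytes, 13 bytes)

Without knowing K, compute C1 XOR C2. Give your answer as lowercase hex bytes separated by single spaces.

58 16 a4 9d a6 58 22 66 c1 e4 b7 75 2e

C1 ⊕ C2 = (M1 ⊕ K) ⊕ (M2 ⊕ K) = M1 ⊕ M2 — the shared key cancels under XOR.
00000111 xor 01011111 = 01011000
11011000 xor 11001110 = 00010110
11011010 xor 01111110 = 10100100
11101110 xor 01110011 = 10011101
11011011 xor 01111101 = 10100110
01110100 xor 00101100 = 01011000
11011100 xor 11111110 = 00100010
00000100 xor 01100010 = 01100110
11010001 xor 00010000 = 11000001
01000001 xor 10100101 = 11100100
11101000 xor 01011111 = 10110111
10100111 xor 11010010 = 01110101
00100111 xor 00001001 = 00101110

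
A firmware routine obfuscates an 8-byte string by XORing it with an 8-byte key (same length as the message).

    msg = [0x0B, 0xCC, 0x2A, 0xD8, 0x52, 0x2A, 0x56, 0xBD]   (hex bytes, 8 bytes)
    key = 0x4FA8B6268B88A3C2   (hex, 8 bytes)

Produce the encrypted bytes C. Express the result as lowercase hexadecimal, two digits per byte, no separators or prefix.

44649cfed9a2f57f

XOR is its own inverse, so applying the key byte-wise gives the result directly.
0b XOR 4f = 44
cc XOR a8 = 64
2a XOR b6 = 9c
d8 XOR 26 = fe
52 XOR 8b = d9
2a XOR 88 = a2
56 XOR a3 = f5
bd XOR c2 = 7f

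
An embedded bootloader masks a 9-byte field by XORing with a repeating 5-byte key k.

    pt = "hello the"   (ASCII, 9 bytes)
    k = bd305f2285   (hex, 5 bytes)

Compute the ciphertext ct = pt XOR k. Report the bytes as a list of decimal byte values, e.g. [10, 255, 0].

The 5-byte key repeats, so the effective keystream is bd 30 5f 22 85 bd 30 5f 22.
byte 0: 68 ^ bd = d5
byte 1: 65 ^ 30 = 55
byte 2: 6c ^ 5f = 33
byte 3: 6c ^ 22 = 4e
byte 4: 6f ^ 85 = ea
byte 5: 20 ^ bd = 9d
byte 6: 74 ^ 30 = 44
byte 7: 68 ^ 5f = 37
byte 8: 65 ^ 22 = 47

[213, 85, 51, 78, 234, 157, 68, 55, 71]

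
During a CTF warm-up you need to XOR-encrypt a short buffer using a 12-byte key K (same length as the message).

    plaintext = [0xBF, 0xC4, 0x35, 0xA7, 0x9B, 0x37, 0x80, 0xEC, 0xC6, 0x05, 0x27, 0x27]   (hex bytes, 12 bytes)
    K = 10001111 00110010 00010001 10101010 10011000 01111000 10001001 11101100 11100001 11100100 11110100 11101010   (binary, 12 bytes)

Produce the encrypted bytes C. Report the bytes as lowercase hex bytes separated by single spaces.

191 xor 143 =  48
196 xor  50 = 246
 53 xor  17 =  36
167 xor 170 =  13
155 xor 152 =   3
 55 xor 120 =  79
128 xor 137 =   9
236 xor 236 =   0
198 xor 225 =  39
  5 xor 228 = 225
 39 xor 244 = 211
 39 xor 234 = 205

30 f6 24 0d 03 4f 09 00 27 e1 d3 cd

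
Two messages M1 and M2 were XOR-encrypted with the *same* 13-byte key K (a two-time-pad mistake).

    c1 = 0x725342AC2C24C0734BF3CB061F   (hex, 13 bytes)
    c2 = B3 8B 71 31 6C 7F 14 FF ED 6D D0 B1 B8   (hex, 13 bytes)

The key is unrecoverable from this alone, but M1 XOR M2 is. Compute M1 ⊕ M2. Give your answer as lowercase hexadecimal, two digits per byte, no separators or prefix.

c1d8339d405bd48ca69e1bb7a7

c1 ⊕ c2 = (M1 ⊕ K) ⊕ (M2 ⊕ K) = M1 ⊕ M2 — the shared key cancels under XOR.
72 XOR b3 = c1
53 XOR 8b = d8
42 XOR 71 = 33
ac XOR 31 = 9d
2c XOR 6c = 40
24 XOR 7f = 5b
c0 XOR 14 = d4
73 XOR ff = 8c
4b XOR ed = a6
f3 XOR 6d = 9e
cb XOR d0 = 1b
06 XOR b1 = b7
1f XOR b8 = a7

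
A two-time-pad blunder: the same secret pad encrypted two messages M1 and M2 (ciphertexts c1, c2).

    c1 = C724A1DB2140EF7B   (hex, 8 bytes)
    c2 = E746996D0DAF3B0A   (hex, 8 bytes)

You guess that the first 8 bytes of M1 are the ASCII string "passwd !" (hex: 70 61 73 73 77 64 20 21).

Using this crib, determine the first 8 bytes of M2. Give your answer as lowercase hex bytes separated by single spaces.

First, c1 ⊕ c2 = (M1 ⊕ K) ⊕ (M2 ⊕ K) = M1 ⊕ M2, so the key drops out. Then M2 = (M1 ⊕ M2) ⊕ M1 over the first 8 bytes.
byte 0: (c7 ⊕ e7) ⊕ 70 = 20 ⊕ 70 = 50
byte 1: (24 ⊕ 46) ⊕ 61 = 62 ⊕ 61 = 03
byte 2: (a1 ⊕ 99) ⊕ 73 = 38 ⊕ 73 = 4b
byte 3: (db ⊕ 6d) ⊕ 73 = b6 ⊕ 73 = c5
byte 4: (21 ⊕ 0d) ⊕ 77 = 2c ⊕ 77 = 5b
byte 5: (40 ⊕ af) ⊕ 64 = ef ⊕ 64 = 8b
byte 6: (ef ⊕ 3b) ⊕ 20 = d4 ⊕ 20 = f4
byte 7: (7b ⊕ 0a) ⊕ 21 = 71 ⊕ 21 = 50

50 03 4b c5 5b 8b f4 50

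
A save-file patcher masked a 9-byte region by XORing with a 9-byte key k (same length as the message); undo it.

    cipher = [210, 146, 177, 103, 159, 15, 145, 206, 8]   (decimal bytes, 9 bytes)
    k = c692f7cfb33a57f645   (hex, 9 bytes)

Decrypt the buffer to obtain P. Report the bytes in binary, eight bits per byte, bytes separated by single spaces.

00010100 00000000 01000110 10101000 00101100 00110101 11000110 00111000 01001101

byte 0: 11010010 ^ 11000110 = 00010100
byte 1: 10010010 ^ 10010010 = 00000000
byte 2: 10110001 ^ 11110111 = 01000110
byte 3: 01100111 ^ 11001111 = 10101000
byte 4: 10011111 ^ 10110011 = 00101100
byte 5: 00001111 ^ 00111010 = 00110101
byte 6: 10010001 ^ 01010111 = 11000110
byte 7: 11001110 ^ 11110110 = 00111000
byte 8: 00001000 ^ 01000101 = 01001101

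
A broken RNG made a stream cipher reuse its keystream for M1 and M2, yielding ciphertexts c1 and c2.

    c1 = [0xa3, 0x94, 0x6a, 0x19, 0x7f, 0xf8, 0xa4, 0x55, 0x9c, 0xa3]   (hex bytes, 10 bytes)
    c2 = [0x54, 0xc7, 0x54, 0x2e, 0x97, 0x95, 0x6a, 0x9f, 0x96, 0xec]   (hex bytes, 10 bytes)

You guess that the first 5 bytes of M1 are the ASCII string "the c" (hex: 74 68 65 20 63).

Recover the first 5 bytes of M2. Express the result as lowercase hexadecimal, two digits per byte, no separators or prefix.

833b5b178b

First, c1 ⊕ c2 = (M1 ⊕ K) ⊕ (M2 ⊕ K) = M1 ⊕ M2, so the key drops out. Then M2 = (M1 ⊕ M2) ⊕ M1 over the first 5 bytes.
byte 0: (a3 xor 54) xor 74 = f7 xor 74 = 83
byte 1: (94 xor c7) xor 68 = 53 xor 68 = 3b
byte 2: (6a xor 54) xor 65 = 3e xor 65 = 5b
byte 3: (19 xor 2e) xor 20 = 37 xor 20 = 17
byte 4: (7f xor 97) xor 63 = e8 xor 63 = 8b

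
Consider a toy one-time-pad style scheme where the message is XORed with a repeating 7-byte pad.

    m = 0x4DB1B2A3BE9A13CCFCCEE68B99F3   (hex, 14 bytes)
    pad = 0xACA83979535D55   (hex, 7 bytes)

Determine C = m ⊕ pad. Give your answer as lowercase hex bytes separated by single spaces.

e1 19 8b da ed c7 46 60 54 f7 9f d8 c4 a6

The 7-byte key repeats, so the effective keystream is ac a8 39 79 53 5d 55 ac a8 39 79 53 5d 55.
byte 0: 4d xor ac = e1
byte 1: b1 xor a8 = 19
byte 2: b2 xor 39 = 8b
byte 3: a3 xor 79 = da
byte 4: be xor 53 = ed
byte 5: 9a xor 5d = c7
byte 6: 13 xor 55 = 46
byte 7: cc xor ac = 60
byte 8: fc xor a8 = 54
byte 9: ce xor 39 = f7
byte 10: e6 xor 79 = 9f
byte 11: 8b xor 53 = d8
byte 12: 99 xor 5d = c4
byte 13: f3 xor 55 = a6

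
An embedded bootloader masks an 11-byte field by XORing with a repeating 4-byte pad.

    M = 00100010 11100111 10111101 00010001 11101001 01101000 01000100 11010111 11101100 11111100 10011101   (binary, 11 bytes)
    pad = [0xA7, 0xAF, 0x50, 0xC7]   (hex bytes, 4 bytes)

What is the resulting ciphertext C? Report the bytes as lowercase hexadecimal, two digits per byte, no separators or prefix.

8548edd64ec714104b53cd

The 4-byte key repeats, so the effective keystream is a7 af 50 c7 a7 af 50 c7 a7 af 50.
byte 0: 22 ^ a7 = 85
byte 1: e7 ^ af = 48
byte 2: bd ^ 50 = ed
byte 3: 11 ^ c7 = d6
byte 4: e9 ^ a7 = 4e
byte 5: 68 ^ af = c7
byte 6: 44 ^ 50 = 14
byte 7: d7 ^ c7 = 10
byte 8: ec ^ a7 = 4b
byte 9: fc ^ af = 53
byte 10: 9d ^ 50 = cd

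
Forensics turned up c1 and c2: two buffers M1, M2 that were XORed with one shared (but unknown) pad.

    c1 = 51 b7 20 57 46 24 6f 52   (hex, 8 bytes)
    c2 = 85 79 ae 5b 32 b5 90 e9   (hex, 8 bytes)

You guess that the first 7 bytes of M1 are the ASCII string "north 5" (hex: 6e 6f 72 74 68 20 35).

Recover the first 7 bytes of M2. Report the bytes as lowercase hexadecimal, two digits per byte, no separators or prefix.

baa1fc781cb1ca

First, c1 ⊕ c2 = (M1 ⊕ K) ⊕ (M2 ⊕ K) = M1 ⊕ M2, so the key drops out. Then M2 = (M1 ⊕ M2) ⊕ M1 over the first 7 bytes.
byte 0: (51 ⊕ 85) ⊕ 6e = d4 ⊕ 6e = ba
byte 1: (b7 ⊕ 79) ⊕ 6f = ce ⊕ 6f = a1
byte 2: (20 ⊕ ae) ⊕ 72 = 8e ⊕ 72 = fc
byte 3: (57 ⊕ 5b) ⊕ 74 = 0c ⊕ 74 = 78
byte 4: (46 ⊕ 32) ⊕ 68 = 74 ⊕ 68 = 1c
byte 5: (24 ⊕ b5) ⊕ 20 = 91 ⊕ 20 = b1
byte 6: (6f ⊕ 90) ⊕ 35 = ff ⊕ 35 = ca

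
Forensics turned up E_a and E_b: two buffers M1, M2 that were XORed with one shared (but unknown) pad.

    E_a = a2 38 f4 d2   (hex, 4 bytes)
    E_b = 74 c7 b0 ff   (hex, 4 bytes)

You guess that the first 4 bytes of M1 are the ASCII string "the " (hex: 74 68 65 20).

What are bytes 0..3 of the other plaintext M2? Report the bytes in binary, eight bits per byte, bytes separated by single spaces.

10100010 10010111 00100001 00001101

First, E_a ⊕ E_b = (M1 ⊕ K) ⊕ (M2 ⊕ K) = M1 ⊕ M2, so the key drops out. Then M2 = (M1 ⊕ M2) ⊕ M1 over the first 4 bytes.
byte 0: (a2 xor 74) xor 74 = d6 xor 74 = a2
byte 1: (38 xor c7) xor 68 = ff xor 68 = 97
byte 2: (f4 xor b0) xor 65 = 44 xor 65 = 21
byte 3: (d2 xor ff) xor 20 = 2d xor 20 = 0d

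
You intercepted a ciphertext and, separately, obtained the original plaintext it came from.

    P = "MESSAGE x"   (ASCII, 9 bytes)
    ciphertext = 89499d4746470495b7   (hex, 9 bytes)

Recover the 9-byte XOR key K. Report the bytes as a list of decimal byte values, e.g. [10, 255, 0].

[196, 12, 206, 20, 7, 0, 65, 181, 207]

Since ciphertext = P ⊕ K, XORing both sides with P gives K = P ⊕ ciphertext.
4d ⊕ 89 = c4
45 ⊕ 49 = 0c
53 ⊕ 9d = ce
53 ⊕ 47 = 14
41 ⊕ 46 = 07
47 ⊕ 47 = 00
45 ⊕ 04 = 41
20 ⊕ 95 = b5
78 ⊕ b7 = cf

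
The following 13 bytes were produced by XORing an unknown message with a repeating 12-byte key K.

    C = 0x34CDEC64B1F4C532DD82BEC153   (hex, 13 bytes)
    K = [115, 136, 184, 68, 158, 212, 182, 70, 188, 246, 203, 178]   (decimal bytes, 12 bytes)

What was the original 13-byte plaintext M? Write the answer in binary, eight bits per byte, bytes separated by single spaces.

The 12-byte key repeats, so the effective keystream is 73 88 b8 44 9e d4 b6 46 bc f6 cb b2 73.
byte 0: 34 ^ 73 = 47
byte 1: cd ^ 88 = 45
byte 2: ec ^ b8 = 54
byte 3: 64 ^ 44 = 20
byte 4: b1 ^ 9e = 2f
byte 5: f4 ^ d4 = 20
byte 6: c5 ^ b6 = 73
byte 7: 32 ^ 46 = 74
byte 8: dd ^ bc = 61
byte 9: 82 ^ f6 = 74
byte 10: be ^ cb = 75
byte 11: c1 ^ b2 = 73
byte 12: 53 ^ 73 = 20

01000111 01000101 01010100 00100000 00101111 00100000 01110011 01110100 01100001 01110100 01110101 01110011 00100000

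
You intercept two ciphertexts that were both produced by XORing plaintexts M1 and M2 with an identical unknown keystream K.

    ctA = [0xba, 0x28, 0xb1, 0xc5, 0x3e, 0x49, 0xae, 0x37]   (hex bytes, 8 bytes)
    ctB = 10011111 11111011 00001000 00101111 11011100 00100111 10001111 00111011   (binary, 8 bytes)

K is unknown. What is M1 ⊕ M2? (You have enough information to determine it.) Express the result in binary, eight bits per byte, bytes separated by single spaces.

00100101 11010011 10111001 11101010 11100010 01101110 00100001 00001100

ctA ⊕ ctB = (M1 ⊕ K) ⊕ (M2 ⊕ K) = M1 ⊕ M2 — the shared key cancels under XOR.
10111010 XOR 10011111 = 00100101
00101000 XOR 11111011 = 11010011
10110001 XOR 00001000 = 10111001
11000101 XOR 00101111 = 11101010
00111110 XOR 11011100 = 11100010
01001001 XOR 00100111 = 01101110
10101110 XOR 10001111 = 00100001
00110111 XOR 00111011 = 00001100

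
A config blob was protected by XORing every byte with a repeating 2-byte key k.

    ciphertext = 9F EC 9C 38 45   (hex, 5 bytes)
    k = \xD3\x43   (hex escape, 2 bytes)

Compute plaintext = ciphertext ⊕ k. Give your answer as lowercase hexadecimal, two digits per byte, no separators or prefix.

The 2-byte key repeats, so the effective keystream is d3 43 d3 43 d3.
byte 0: 159 ⊕ 211 =  76
byte 1: 236 ⊕  67 = 175
byte 2: 156 ⊕ 211 =  79
byte 3:  56 ⊕  67 = 123
byte 4:  69 ⊕ 211 = 150

4caf4f7b96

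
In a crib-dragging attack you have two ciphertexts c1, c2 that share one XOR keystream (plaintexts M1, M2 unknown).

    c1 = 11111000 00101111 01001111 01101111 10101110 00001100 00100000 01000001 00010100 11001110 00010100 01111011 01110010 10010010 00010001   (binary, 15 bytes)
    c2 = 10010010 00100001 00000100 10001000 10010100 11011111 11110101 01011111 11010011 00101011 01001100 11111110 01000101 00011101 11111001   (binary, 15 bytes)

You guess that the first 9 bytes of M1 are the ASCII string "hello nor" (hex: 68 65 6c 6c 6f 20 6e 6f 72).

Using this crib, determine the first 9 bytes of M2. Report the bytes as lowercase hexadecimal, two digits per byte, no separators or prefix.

026b278b55f3bb71b5

First, c1 ⊕ c2 = (M1 ⊕ K) ⊕ (M2 ⊕ K) = M1 ⊕ M2, so the key drops out. Then M2 = (M1 ⊕ M2) ⊕ M1 over the first 9 bytes.
byte 0: (f8 ^ 92) ^ 68 = 6a ^ 68 = 02
byte 1: (2f ^ 21) ^ 65 = 0e ^ 65 = 6b
byte 2: (4f ^ 04) ^ 6c = 4b ^ 6c = 27
byte 3: (6f ^ 88) ^ 6c = e7 ^ 6c = 8b
byte 4: (ae ^ 94) ^ 6f = 3a ^ 6f = 55
byte 5: (0c ^ df) ^ 20 = d3 ^ 20 = f3
byte 6: (20 ^ f5) ^ 6e = d5 ^ 6e = bb
byte 7: (41 ^ 5f) ^ 6f = 1e ^ 6f = 71
byte 8: (14 ^ d3) ^ 72 = c7 ^ 72 = b5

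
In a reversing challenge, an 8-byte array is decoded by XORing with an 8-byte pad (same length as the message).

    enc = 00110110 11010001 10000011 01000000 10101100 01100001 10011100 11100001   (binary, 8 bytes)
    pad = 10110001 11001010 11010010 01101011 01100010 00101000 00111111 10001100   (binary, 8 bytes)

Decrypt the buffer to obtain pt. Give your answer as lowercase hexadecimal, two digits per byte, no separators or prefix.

XOR is its own inverse, so applying the key byte-wise gives the result directly.
36 xor b1 = 87
d1 xor ca = 1b
83 xor d2 = 51
40 xor 6b = 2b
ac xor 62 = ce
61 xor 28 = 49
9c xor 3f = a3
e1 xor 8c = 6d

871b512bce49a36d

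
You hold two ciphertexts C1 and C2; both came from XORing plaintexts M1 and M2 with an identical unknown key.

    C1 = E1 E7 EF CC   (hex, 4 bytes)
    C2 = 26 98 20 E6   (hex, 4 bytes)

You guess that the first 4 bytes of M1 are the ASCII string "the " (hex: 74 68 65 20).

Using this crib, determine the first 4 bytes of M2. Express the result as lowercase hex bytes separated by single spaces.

b3 17 aa 0a

First, C1 ⊕ C2 = (M1 ⊕ K) ⊕ (M2 ⊕ K) = M1 ⊕ M2, so the key drops out. Then M2 = (M1 ⊕ M2) ⊕ M1 over the first 4 bytes.
byte 0: (e1 XOR 26) XOR 74 = c7 XOR 74 = b3
byte 1: (e7 XOR 98) XOR 68 = 7f XOR 68 = 17
byte 2: (ef XOR 20) XOR 65 = cf XOR 65 = aa
byte 3: (cc XOR e6) XOR 20 = 2a XOR 20 = 0a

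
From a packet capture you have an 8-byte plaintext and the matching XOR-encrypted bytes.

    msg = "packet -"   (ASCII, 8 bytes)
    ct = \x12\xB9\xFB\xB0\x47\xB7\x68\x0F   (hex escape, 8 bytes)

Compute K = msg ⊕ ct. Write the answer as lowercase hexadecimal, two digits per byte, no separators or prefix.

Since ct = msg ⊕ K, XORing both sides with msg gives K = msg ⊕ ct.
70 ⊕ 12 = 62
61 ⊕ b9 = d8
63 ⊕ fb = 98
6b ⊕ b0 = db
65 ⊕ 47 = 22
74 ⊕ b7 = c3
20 ⊕ 68 = 48
2d ⊕ 0f = 22

62d898db22c34822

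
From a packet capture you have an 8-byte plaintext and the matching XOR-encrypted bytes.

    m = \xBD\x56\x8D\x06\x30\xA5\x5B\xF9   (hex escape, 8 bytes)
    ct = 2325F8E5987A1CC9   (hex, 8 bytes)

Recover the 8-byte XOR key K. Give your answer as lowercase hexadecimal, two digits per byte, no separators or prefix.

Since ct = m ⊕ K, XORing both sides with m gives K = m ⊕ ct.
10111101 xor 00100011 = 10011110
01010110 xor 00100101 = 01110011
10001101 xor 11111000 = 01110101
00000110 xor 11100101 = 11100011
00110000 xor 10011000 = 10101000
10100101 xor 01111010 = 11011111
01011011 xor 00011100 = 01000111
11111001 xor 11001001 = 00110000

9e7375e3a8df4730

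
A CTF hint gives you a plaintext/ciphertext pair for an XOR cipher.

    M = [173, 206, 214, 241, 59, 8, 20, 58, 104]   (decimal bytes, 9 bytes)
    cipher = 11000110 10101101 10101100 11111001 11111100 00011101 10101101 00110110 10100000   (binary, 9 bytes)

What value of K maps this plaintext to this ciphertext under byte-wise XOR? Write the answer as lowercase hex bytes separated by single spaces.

Since cipher = M ⊕ K, XORing both sides with M gives K = M ⊕ cipher.
173 ⊕ 198 = 107
206 ⊕ 173 =  99
214 ⊕ 172 = 122
241 ⊕ 249 =   8
 59 ⊕ 252 = 199
  8 ⊕  29 =  21
 20 ⊕ 173 = 185
 58 ⊕  54 =  12
104 ⊕ 160 = 200

6b 63 7a 08 c7 15 b9 0c c8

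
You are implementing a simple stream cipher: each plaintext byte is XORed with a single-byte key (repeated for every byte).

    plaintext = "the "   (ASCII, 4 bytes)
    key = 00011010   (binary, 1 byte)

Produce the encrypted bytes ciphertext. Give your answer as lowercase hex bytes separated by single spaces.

The 1-byte key repeats, so the effective keystream is 1a 1a 1a 1a.
byte 0: 01110100 ⊕ 00011010 = 01101110
byte 1: 01101000 ⊕ 00011010 = 01110010
byte 2: 01100101 ⊕ 00011010 = 01111111
byte 3: 00100000 ⊕ 00011010 = 00111010

6e 72 7f 3a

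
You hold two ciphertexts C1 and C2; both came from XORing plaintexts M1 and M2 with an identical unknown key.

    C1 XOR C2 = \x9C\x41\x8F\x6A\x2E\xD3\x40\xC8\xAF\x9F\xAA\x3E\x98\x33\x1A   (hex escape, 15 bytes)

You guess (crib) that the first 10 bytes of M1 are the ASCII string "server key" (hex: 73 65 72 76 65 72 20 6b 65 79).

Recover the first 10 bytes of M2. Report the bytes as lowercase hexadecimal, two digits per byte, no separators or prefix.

ef24fd1c4ba160a3cae6

Since C1 ⊕ C2 = M1 ⊕ M2, XORing with the guessed M1 bytes yields the corresponding M2 bytes: M2 = (C1 ⊕ C2) ⊕ M1.
10011100 ⊕ 01110011 = 11101111
01000001 ⊕ 01100101 = 00100100
10001111 ⊕ 01110010 = 11111101
01101010 ⊕ 01110110 = 00011100
00101110 ⊕ 01100101 = 01001011
11010011 ⊕ 01110010 = 10100001
01000000 ⊕ 00100000 = 01100000
11001000 ⊕ 01101011 = 10100011
10101111 ⊕ 01100101 = 11001010
10011111 ⊕ 01111001 = 11100110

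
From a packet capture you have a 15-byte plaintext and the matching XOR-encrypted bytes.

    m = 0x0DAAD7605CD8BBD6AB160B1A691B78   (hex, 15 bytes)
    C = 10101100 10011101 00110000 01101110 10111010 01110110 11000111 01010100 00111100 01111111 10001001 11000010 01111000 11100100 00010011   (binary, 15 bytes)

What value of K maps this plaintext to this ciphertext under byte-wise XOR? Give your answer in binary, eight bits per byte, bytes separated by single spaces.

10100001 00110111 11100111 00001110 11100110 10101110 01111100 10000010 10010111 01101001 10000010 11011000 00010001 11111111 01101011

Since C = m ⊕ K, XORing both sides with m gives K = m ⊕ C.
byte 0:  13 ^ 172 = 161
byte 1: 170 ^ 157 =  55
byte 2: 215 ^  48 = 231
byte 3:  96 ^ 110 =  14
byte 4:  92 ^ 186 = 230
byte 5: 216 ^ 118 = 174
byte 6: 187 ^ 199 = 124
byte 7: 214 ^  84 = 130
byte 8: 171 ^  60 = 151
byte 9:  22 ^ 127 = 105
byte 10:  11 ^ 137 = 130
byte 11:  26 ^ 194 = 216
byte 12: 105 ^ 120 =  17
byte 13:  27 ^ 228 = 255
byte 14: 120 ^  19 = 107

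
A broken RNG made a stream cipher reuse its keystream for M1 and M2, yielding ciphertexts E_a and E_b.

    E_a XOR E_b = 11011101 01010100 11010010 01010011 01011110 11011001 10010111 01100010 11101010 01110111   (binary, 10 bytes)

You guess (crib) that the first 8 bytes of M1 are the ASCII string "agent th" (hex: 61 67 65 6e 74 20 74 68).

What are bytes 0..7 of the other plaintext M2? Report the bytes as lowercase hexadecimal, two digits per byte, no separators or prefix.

Since E_a ⊕ E_b = M1 ⊕ M2, XORing with the guessed M1 bytes yields the corresponding M2 bytes: M2 = (E_a ⊕ E_b) ⊕ M1.
byte 0: dd XOR 61 = bc
byte 1: 54 XOR 67 = 33
byte 2: d2 XOR 65 = b7
byte 3: 53 XOR 6e = 3d
byte 4: 5e XOR 74 = 2a
byte 5: d9 XOR 20 = f9
byte 6: 97 XOR 74 = e3
byte 7: 62 XOR 68 = 0a

bc33b73d2af9e30a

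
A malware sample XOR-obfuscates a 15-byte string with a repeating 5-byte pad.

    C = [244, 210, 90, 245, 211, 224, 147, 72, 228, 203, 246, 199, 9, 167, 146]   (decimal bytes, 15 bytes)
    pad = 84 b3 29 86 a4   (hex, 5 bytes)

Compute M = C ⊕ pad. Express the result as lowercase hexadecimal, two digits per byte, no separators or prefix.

7061737377642061626f7274202136

The 5-byte key repeats, so the effective keystream is 84 b3 29 86 a4 84 b3 29 86 a4 84 b3 29 86 a4.
byte 0: 11110100 ^ 10000100 = 01110000
byte 1: 11010010 ^ 10110011 = 01100001
byte 2: 01011010 ^ 00101001 = 01110011
byte 3: 11110101 ^ 10000110 = 01110011
byte 4: 11010011 ^ 10100100 = 01110111
byte 5: 11100000 ^ 10000100 = 01100100
byte 6: 10010011 ^ 10110011 = 00100000
byte 7: 01001000 ^ 00101001 = 01100001
byte 8: 11100100 ^ 10000110 = 01100010
byte 9: 11001011 ^ 10100100 = 01101111
byte 10: 11110110 ^ 10000100 = 01110010
byte 11: 11000111 ^ 10110011 = 01110100
byte 12: 00001001 ^ 00101001 = 00100000
byte 13: 10100111 ^ 10000110 = 00100001
byte 14: 10010010 ^ 10100100 = 00110110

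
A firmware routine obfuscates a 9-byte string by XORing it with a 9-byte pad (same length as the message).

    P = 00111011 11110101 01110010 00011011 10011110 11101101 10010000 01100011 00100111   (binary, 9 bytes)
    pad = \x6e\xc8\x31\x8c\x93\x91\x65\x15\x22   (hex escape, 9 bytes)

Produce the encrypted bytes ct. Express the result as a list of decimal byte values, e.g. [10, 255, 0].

XOR is its own inverse, so applying the key byte-wise gives the result directly.
byte 0:  59 ^ 110 =  85
byte 1: 245 ^ 200 =  61
byte 2: 114 ^  49 =  67
byte 3:  27 ^ 140 = 151
byte 4: 158 ^ 147 =  13
byte 5: 237 ^ 145 = 124
byte 6: 144 ^ 101 = 245
byte 7:  99 ^  21 = 118
byte 8:  39 ^  34 =   5

[85, 61, 67, 151, 13, 124, 245, 118, 5]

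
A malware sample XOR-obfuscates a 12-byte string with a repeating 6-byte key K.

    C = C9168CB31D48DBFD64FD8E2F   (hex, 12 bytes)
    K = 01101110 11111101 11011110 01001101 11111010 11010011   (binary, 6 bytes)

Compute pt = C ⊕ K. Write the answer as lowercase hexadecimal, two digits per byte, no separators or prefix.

The 6-byte key repeats, so the effective keystream is 6e fd de 4d fa d3 6e fd de 4d fa d3.
byte 0: 201 ^ 110 = 167
byte 1:  22 ^ 253 = 235
byte 2: 140 ^ 222 =  82
byte 3: 179 ^  77 = 254
byte 4:  29 ^ 250 = 231
byte 5:  72 ^ 211 = 155
byte 6: 219 ^ 110 = 181
byte 7: 253 ^ 253 =   0
byte 8: 100 ^ 222 = 186
byte 9: 253 ^  77 = 176
byte 10: 142 ^ 250 = 116
byte 11:  47 ^ 211 = 252

a7eb52fee79bb500bab074fc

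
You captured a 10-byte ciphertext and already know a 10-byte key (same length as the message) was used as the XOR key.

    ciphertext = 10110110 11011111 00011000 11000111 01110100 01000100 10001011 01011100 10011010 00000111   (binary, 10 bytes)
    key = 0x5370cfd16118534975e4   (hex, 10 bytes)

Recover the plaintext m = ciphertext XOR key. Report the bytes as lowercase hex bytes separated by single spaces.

XOR is its own inverse, so applying the key byte-wise gives the result directly.
b6 ^ 53 = e5
df ^ 70 = af
18 ^ cf = d7
c7 ^ d1 = 16
74 ^ 61 = 15
44 ^ 18 = 5c
8b ^ 53 = d8
5c ^ 49 = 15
9a ^ 75 = ef
07 ^ e4 = e3

e5 af d7 16 15 5c d8 15 ef e3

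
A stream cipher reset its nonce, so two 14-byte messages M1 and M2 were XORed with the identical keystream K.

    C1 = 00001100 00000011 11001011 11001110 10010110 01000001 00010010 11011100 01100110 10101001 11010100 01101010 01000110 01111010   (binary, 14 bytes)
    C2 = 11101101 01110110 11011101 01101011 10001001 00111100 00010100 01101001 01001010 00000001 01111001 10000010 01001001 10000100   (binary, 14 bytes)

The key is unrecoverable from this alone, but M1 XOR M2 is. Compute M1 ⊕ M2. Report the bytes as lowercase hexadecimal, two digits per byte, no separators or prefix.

C1 ⊕ C2 = (M1 ⊕ K) ⊕ (M2 ⊕ K) = M1 ⊕ M2 — the shared key cancels under XOR.
byte 0: 0c XOR ed = e1
byte 1: 03 XOR 76 = 75
byte 2: cb XOR dd = 16
byte 3: ce XOR 6b = a5
byte 4: 96 XOR 89 = 1f
byte 5: 41 XOR 3c = 7d
byte 6: 12 XOR 14 = 06
byte 7: dc XOR 69 = b5
byte 8: 66 XOR 4a = 2c
byte 9: a9 XOR 01 = a8
byte 10: d4 XOR 79 = ad
byte 11: 6a XOR 82 = e8
byte 12: 46 XOR 49 = 0f
byte 13: 7a XOR 84 = fe

e17516a51f7d06b52ca8ade80ffe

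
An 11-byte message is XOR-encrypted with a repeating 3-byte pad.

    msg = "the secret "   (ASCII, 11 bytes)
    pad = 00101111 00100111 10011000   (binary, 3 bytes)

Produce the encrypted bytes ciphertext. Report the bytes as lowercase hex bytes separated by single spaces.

The 3-byte key repeats, so the effective keystream is 2f 27 98 2f 27 98 2f 27 98 2f 27.
byte 0: 01110100 ^ 00101111 = 01011011
byte 1: 01101000 ^ 00100111 = 01001111
byte 2: 01100101 ^ 10011000 = 11111101
byte 3: 00100000 ^ 00101111 = 00001111
byte 4: 01110011 ^ 00100111 = 01010100
byte 5: 01100101 ^ 10011000 = 11111101
byte 6: 01100011 ^ 00101111 = 01001100
byte 7: 01110010 ^ 00100111 = 01010101
byte 8: 01100101 ^ 10011000 = 11111101
byte 9: 01110100 ^ 00101111 = 01011011
byte 10: 00100000 ^ 00100111 = 00000111

5b 4f fd 0f 54 fd 4c 55 fd 5b 07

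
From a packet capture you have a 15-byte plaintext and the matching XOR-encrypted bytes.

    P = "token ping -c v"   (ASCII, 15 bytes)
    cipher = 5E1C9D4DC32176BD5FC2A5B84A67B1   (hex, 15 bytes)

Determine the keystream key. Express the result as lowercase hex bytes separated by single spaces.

2a 73 f6 28 ad 01 06 d4 31 a5 85 95 29 47 c7

Since cipher = P ⊕ key, XORing both sides with P gives key = P ⊕ cipher.
116 XOR  94 =  42
111 XOR  28 = 115
107 XOR 157 = 246
101 XOR  77 =  40
110 XOR 195 = 173
 32 XOR  33 =   1
112 XOR 118 =   6
105 XOR 189 = 212
110 XOR  95 =  49
103 XOR 194 = 165
 32 XOR 165 = 133
 45 XOR 184 = 149
 99 XOR  74 =  41
 32 XOR 103 =  71
118 XOR 177 = 199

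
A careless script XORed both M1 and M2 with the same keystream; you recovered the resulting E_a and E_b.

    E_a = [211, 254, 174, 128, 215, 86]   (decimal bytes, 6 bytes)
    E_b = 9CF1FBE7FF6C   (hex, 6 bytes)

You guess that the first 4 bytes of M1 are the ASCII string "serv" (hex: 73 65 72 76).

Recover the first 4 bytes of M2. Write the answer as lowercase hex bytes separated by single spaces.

First, E_a ⊕ E_b = (M1 ⊕ K) ⊕ (M2 ⊕ K) = M1 ⊕ M2, so the key drops out. Then M2 = (M1 ⊕ M2) ⊕ M1 over the first 4 bytes.
byte 0: (d3 ^ 9c) ^ 73 = 4f ^ 73 = 3c
byte 1: (fe ^ f1) ^ 65 = 0f ^ 65 = 6a
byte 2: (ae ^ fb) ^ 72 = 55 ^ 72 = 27
byte 3: (80 ^ e7) ^ 76 = 67 ^ 76 = 11

3c 6a 27 11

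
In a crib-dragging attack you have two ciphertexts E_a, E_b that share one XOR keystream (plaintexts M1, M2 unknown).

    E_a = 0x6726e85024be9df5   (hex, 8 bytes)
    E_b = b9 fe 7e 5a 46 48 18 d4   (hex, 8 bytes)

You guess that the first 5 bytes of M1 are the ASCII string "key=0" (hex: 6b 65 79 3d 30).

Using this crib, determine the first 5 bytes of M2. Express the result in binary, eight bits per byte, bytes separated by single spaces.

First, E_a ⊕ E_b = (M1 ⊕ K) ⊕ (M2 ⊕ K) = M1 ⊕ M2, so the key drops out. Then M2 = (M1 ⊕ M2) ⊕ M1 over the first 5 bytes.
byte 0: (67 ^ b9) ^ 6b = de ^ 6b = b5
byte 1: (26 ^ fe) ^ 65 = d8 ^ 65 = bd
byte 2: (e8 ^ 7e) ^ 79 = 96 ^ 79 = ef
byte 3: (50 ^ 5a) ^ 3d = 0a ^ 3d = 37
byte 4: (24 ^ 46) ^ 30 = 62 ^ 30 = 52

10110101 10111101 11101111 00110111 01010010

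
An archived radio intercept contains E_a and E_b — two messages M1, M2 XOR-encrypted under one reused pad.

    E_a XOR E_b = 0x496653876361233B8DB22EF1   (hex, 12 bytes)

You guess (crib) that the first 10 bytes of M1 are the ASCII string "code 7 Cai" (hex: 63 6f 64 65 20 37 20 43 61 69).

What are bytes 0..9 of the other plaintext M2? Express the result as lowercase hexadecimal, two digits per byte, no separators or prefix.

2a0937e243560378ecdb

Since E_a ⊕ E_b = M1 ⊕ M2, XORing with the guessed M1 bytes yields the corresponding M2 bytes: M2 = (E_a ⊕ E_b) ⊕ M1.
byte 0: 49 xor 63 = 2a
byte 1: 66 xor 6f = 09
byte 2: 53 xor 64 = 37
byte 3: 87 xor 65 = e2
byte 4: 63 xor 20 = 43
byte 5: 61 xor 37 = 56
byte 6: 23 xor 20 = 03
byte 7: 3b xor 43 = 78
byte 8: 8d xor 61 = ec
byte 9: b2 xor 69 = db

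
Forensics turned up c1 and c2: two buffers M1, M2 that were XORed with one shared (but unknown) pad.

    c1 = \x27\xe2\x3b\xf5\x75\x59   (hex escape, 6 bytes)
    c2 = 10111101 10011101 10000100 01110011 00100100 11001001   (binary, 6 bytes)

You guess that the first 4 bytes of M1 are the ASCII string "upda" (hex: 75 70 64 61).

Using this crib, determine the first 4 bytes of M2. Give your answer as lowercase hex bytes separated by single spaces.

ef 0f db e7

First, c1 ⊕ c2 = (M1 ⊕ K) ⊕ (M2 ⊕ K) = M1 ⊕ M2, so the key drops out. Then M2 = (M1 ⊕ M2) ⊕ M1 over the first 4 bytes.
byte 0: (27 xor bd) xor 75 = 9a xor 75 = ef
byte 1: (e2 xor 9d) xor 70 = 7f xor 70 = 0f
byte 2: (3b xor 84) xor 64 = bf xor 64 = db
byte 3: (f5 xor 73) xor 61 = 86 xor 61 = e7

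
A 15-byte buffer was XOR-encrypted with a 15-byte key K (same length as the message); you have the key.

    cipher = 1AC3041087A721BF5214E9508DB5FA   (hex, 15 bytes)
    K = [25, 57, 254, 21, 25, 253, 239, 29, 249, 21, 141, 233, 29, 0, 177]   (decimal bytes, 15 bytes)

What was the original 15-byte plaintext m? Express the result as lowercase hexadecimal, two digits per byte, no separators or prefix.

03fafa059e5acea2ab0164b990b54b

00011010 xor 00011001 = 00000011
11000011 xor 00111001 = 11111010
00000100 xor 11111110 = 11111010
00010000 xor 00010101 = 00000101
10000111 xor 00011001 = 10011110
10100111 xor 11111101 = 01011010
00100001 xor 11101111 = 11001110
10111111 xor 00011101 = 10100010
01010010 xor 11111001 = 10101011
00010100 xor 00010101 = 00000001
11101001 xor 10001101 = 01100100
01010000 xor 11101001 = 10111001
10001101 xor 00011101 = 10010000
10110101 xor 00000000 = 10110101
11111010 xor 10110001 = 01001011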